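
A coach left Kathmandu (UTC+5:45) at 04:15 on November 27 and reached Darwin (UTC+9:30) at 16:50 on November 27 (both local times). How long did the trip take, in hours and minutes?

8 hours 50 minutes

Departure in UTC: 04:15 − 5:45 = 22:30 on Nov 26.
Arrival in UTC: 16:50 − 9:30 = 07:20 on Nov 27.
Elapsed = 07:20 − 22:30 (+1 day) = 8 hours 50 minutes.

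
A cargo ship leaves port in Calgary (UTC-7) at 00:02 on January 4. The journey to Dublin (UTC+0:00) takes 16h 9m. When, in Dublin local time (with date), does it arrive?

23:11 on January 4

Convert departure to UTC: 00:02 + 7:00 = 07:02 UTC on Jan 4.
Add 16 hours 9 minutes travel time → 23:11 UTC.
Dublin is UTC+0, so local arrival is the same: 23:11 on Jan 4.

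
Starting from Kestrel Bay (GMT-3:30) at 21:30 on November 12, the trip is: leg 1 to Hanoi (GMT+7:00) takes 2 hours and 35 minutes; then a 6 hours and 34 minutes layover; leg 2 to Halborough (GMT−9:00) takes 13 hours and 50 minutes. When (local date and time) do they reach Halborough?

14:59 on November 13

Convert departure to UTC: 21:30 + 3:30 = 01:00 UTC on Nov 13.
Add 2 hours and 35 minutes leg 1 → 03:35 UTC.
Add 6 hours 34 minutes layover in Hanoi → 10:09 UTC.
Add 13 hours 50 minutes leg 2 → 23:59 UTC.
Halborough is UTC−9:00, so local arrival = 23:59 − 9:00 = 14:59 on Nov 13.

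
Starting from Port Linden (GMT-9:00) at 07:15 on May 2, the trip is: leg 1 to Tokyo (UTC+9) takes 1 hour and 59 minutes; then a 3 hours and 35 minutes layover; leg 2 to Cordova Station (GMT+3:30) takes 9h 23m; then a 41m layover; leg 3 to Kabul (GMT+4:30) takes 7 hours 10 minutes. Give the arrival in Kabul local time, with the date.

19:33 on May 3

Convert departure to UTC: 07:15 + 9:00 = 16:15 UTC on May 2.
Add 1 hour and 59 minutes leg 1 → 18:14 UTC.
Add 3 hours 35 minutes layover in Tokyo → 21:49 UTC.
Add 9 hours 23 minutes leg 2 → 07:12 UTC (May 3).
Add 41 minutes layover in Cordova Station → 07:53 UTC.
Add 7 hours and 10 minutes leg 3 → 15:03 UTC.
Kabul is UTC+4:30, so local arrival = 15:03 + 4:30 = 19:33 on May 3.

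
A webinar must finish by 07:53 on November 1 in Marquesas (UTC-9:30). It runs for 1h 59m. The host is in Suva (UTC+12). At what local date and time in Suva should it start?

03:24 on November 2

Target end time in UTC: 07:53 + 9:30 = 17:23 on Nov 1.
Subtract 1 hour and 59 minutes → start 15:24 UTC on Nov 1.
Suva is UTC+12:00: 15:24 + 12:00 = 03:24 on Nov 2.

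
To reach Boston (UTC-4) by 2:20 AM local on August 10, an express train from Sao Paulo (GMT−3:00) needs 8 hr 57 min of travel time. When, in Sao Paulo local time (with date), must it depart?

Target arrival in UTC: 2:20 AM + 4:00 = 6:20 AM on Aug 10.
Subtract 8 hours 57 minutes → departure 9:23 PM UTC on Aug 9.
Sao Paulo is UTC−3:00: 9:23 PM − 3:00 = 6:23 PM on Aug 9.

6:23 PM on August 9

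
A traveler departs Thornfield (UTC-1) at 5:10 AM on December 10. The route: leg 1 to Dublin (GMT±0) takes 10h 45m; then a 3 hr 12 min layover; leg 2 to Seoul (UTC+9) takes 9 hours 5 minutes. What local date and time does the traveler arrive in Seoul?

Convert departure to UTC: 5:10 AM + 1:00 = 6:10 AM UTC on Dec 10.
Add 10 hours 45 minutes leg 1 → 4:55 PM UTC.
Add 3 hours 12 minutes layover in Dublin → 8:07 PM UTC.
Add 9 hours and 5 minutes leg 2 → 5:12 AM UTC (Dec 11).
Seoul is UTC+9:00, so local arrival = 5:12 AM + 9:00 = 2:12 PM on Dec 11.

2:12 PM on December 11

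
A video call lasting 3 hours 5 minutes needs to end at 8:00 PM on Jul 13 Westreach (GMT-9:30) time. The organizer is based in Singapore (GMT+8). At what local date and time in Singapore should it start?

10:25 AM on July 14

Target end time in UTC: 8:00 PM + 9:30 = 5:30 AM on Jul 14.
Subtract 3 hours 5 minutes → start 2:25 AM UTC on Jul 14.
Singapore is UTC+8:00: 2:25 AM + 8:00 = 10:25 AM on Jul 14.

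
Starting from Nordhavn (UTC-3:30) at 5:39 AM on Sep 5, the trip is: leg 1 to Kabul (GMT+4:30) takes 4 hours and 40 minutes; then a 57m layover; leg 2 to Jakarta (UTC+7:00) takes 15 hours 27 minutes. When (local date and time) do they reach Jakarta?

1:13 PM on Sep 6

Convert departure to UTC: 5:39 AM + 3:30 = 9:09 AM UTC on Sep 5.
Add 4 hours 40 minutes leg 1 → 1:49 PM UTC.
Add 57 minutes layover in Kabul → 2:46 PM UTC.
Add 15 hours and 27 minutes leg 2 → 6:13 AM UTC (Sep 6).
Jakarta is UTC+7:00, so local arrival = 6:13 AM + 7:00 = 1:13 PM on Sep 6.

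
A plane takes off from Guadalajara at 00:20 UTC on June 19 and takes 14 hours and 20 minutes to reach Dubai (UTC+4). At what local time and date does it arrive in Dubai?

Departure is given in UTC: 00:20 on Jun 19.
Add 14 hours 20 minutes → 14:40 UTC.
Dubai is UTC+4:00: 14:40 + 4:00 = 18:40 on Jun 19.

18:40 on Jun 19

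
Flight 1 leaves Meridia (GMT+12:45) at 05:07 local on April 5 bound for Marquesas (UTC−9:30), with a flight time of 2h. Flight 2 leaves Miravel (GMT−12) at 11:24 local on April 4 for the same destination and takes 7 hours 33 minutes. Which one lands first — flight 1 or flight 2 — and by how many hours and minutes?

the first, by 12 hours 35 minutes

Flight 1 in UTC: 05:07 − 12:45 = 16:22 on Apr 4.
+2 hours → arrive 18:22 UTC on Apr 4.
Flight 2 in UTC: 11:24 + 12:00 = 23:24 on Apr 4.
+7 hours 33 minutes → arrive 06:57 UTC on Apr 5.
Flight 1 lands earlier by 12 hours 35 minutes.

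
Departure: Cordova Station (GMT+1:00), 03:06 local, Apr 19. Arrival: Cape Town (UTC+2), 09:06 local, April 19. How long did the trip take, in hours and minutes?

Departure in UTC: 03:06 − 1:00 = 02:06 on Apr 19.
Arrival in UTC: 09:06 − 2:00 = 07:06 on Apr 19.
Elapsed = 07:06 − 02:06 = 5 hours.

5 hours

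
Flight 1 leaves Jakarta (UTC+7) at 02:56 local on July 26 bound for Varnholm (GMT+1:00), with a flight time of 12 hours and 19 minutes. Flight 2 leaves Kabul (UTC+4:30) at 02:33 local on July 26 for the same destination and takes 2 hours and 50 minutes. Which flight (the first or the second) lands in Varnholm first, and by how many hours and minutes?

the second, by 7 hours 22 minutes

Flight 1 in UTC: 02:56 − 7:00 = 19:56 on Jul 25.
+12 hours and 19 minutes → arrive 08:15 UTC on Jul 26.
Flight 2 in UTC: 02:33 − 4:30 = 22:03 on Jul 25.
+2 hours 50 minutes → arrive 00:53 UTC on Jul 26.
Flight 2 lands earlier by 7 hours 22 minutes.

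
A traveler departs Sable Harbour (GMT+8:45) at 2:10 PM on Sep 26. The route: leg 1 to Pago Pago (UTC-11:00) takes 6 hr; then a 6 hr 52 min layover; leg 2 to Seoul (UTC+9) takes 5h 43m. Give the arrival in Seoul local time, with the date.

Convert departure to UTC: 2:10 PM − 8:45 = 5:25 AM UTC on Sep 26.
Add 6 hours leg 1 → 11:25 AM UTC.
Add 6 hours and 52 minutes layover in Pago Pago → 6:17 PM UTC.
Add 5 hours 43 minutes leg 2 → 12:00 AM UTC (Sep 27).
Seoul is UTC+9:00, so local arrival = 12:00 AM + 9:00 = 9:00 AM on Sep 27.

9:00 AM on September 27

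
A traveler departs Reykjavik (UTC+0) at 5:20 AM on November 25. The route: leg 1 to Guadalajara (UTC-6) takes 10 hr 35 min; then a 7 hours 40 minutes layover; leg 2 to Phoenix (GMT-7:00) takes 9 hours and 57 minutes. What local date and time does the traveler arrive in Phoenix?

Reykjavik is at UTC+0, so departure is already 5:20 AM UTC on Nov 25.
Add 10 hours and 35 minutes leg 1 → 3:55 PM UTC.
Add 7 hours and 40 minutes layover in Guadalajara → 11:35 PM UTC.
Add 9 hours and 57 minutes leg 2 → 9:32 AM UTC (Nov 26).
Phoenix is UTC−7:00, so local arrival = 9:32 AM − 7:00 = 2:32 AM on Nov 26.

2:32 AM on November 26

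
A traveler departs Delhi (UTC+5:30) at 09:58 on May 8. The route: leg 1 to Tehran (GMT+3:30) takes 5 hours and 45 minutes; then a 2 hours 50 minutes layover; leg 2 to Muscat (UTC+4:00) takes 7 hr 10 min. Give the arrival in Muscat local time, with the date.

Convert departure to UTC: 09:58 − 5:30 = 04:28 UTC on May 8.
Add 5 hours and 45 minutes leg 1 → 10:13 UTC.
Add 2 hours 50 minutes layover in Tehran → 13:03 UTC.
Add 7 hours and 10 minutes leg 2 → 20:13 UTC.
Muscat is UTC+4:00, so local arrival = 20:13 + 4:00 = 00:13 on May 9.

00:13 on May 9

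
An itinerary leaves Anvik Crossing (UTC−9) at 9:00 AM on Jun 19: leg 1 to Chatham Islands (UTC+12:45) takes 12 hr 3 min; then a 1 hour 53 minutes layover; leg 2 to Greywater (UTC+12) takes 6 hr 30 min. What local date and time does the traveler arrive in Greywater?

2:26 AM on June 21

Convert departure to UTC: 9:00 AM + 9:00 = 6:00 PM UTC on Jun 19.
Add 12 hours and 3 minutes leg 1 → 6:03 AM UTC (Jun 20).
Add 1 hour and 53 minutes layover in Chatham Islands → 7:56 AM UTC.
Add 6 hours and 30 minutes leg 2 → 2:26 PM UTC.
Greywater is UTC+12:00, so local arrival = 2:26 PM + 12:00 = 2:26 AM on Jun 21.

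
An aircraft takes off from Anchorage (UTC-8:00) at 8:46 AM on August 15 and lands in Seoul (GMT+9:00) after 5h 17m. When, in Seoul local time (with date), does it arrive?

7:03 AM on Aug 16

Convert departure to UTC: 8:46 AM + 8:00 = 4:46 PM UTC on Aug 15.
Add 5 hours 17 minutes travel time → 10:03 PM UTC.
Seoul is UTC+9:00, so local arrival = 10:03 PM + 9:00 = 7:03 AM on Aug 16.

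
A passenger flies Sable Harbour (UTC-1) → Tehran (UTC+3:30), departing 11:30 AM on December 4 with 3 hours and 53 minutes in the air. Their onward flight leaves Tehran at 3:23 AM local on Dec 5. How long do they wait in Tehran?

7 hours 30 minutes

Convert departure to UTC: 11:30 AM + 1:00 = 12:30 PM UTC on Dec 4.
Add 3 hours and 53 minutes flight time → 4:23 PM UTC.
Tehran is UTC+3:30, so local arrival = 4:23 PM + 3:30 = 7:53 PM on Dec 4.
Layover = 3:23 AM − 7:53 PM (+1 day) = 7 hours 30 minutes.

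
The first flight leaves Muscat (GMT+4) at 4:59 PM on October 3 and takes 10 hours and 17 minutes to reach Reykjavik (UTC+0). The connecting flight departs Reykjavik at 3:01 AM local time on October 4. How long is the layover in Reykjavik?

Convert departure to UTC: 4:59 PM − 4:00 = 12:59 PM UTC on Oct 3.
Add 10 hours 17 minutes flight time → 11:16 PM UTC.
Reykjavik is UTC+0, so local arrival is the same: 11:16 PM on Oct 3.
Layover = 3:01 AM − 11:16 PM (+1 day) = 3 hours 45 minutes.

3 hours 45 minutes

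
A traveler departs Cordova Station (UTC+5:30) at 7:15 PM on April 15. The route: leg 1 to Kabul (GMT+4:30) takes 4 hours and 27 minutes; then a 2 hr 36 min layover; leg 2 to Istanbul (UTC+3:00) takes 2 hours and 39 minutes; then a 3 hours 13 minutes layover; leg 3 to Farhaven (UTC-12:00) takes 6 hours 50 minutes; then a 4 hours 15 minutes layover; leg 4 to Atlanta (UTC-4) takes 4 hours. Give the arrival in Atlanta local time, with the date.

1:45 PM on Apr 16

Convert departure to UTC: 7:15 PM − 5:30 = 1:45 PM UTC on Apr 15.
Add 4 hours and 27 minutes leg 1 → 6:12 PM UTC.
Add 2 hours and 36 minutes layover in Kabul → 8:48 PM UTC.
Add 2 hours 39 minutes leg 2 → 11:27 PM UTC.
Add 3 hours and 13 minutes layover in Istanbul → 2:40 AM UTC (Apr 16).
Add 6 hours and 50 minutes leg 3 → 9:30 AM UTC.
Add 4 hours 15 minutes layover in Farhaven → 1:45 PM UTC.
Add 4 hours leg 4 → 5:45 PM UTC.
Atlanta is UTC−4:00, so local arrival = 5:45 PM − 4:00 = 1:45 PM on Apr 16.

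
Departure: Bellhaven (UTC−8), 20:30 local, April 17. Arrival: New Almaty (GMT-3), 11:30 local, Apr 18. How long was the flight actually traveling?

10 hours

Departure in UTC: 20:30 + 8:00 = 04:30 on Apr 18.
Arrival in UTC: 11:30 + 3:00 = 14:30 on Apr 18.
Elapsed = 14:30 − 04:30 = 10 hours.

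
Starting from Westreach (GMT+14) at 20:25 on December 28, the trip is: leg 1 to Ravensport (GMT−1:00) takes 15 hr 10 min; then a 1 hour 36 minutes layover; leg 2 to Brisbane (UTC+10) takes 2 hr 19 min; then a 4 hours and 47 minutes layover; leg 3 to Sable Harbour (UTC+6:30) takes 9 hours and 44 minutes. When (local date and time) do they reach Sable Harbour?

22:31 on December 29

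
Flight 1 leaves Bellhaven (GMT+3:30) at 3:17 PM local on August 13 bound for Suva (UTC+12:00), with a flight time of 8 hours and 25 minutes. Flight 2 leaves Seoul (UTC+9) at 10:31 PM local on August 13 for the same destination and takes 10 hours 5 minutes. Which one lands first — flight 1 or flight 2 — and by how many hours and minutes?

Flight 1 in UTC: 3:17 PM − 3:30 = 11:47 AM on Aug 13.
+8 hours 25 minutes → arrive 8:12 PM UTC on Aug 13.
Flight 2 in UTC: 10:31 PM − 9:00 = 1:31 PM on Aug 13.
+10 hours and 5 minutes → arrive 11:36 PM UTC on Aug 13.
Flight 1 lands earlier by 3 hours 24 minutes.

the first, by 3 hours 24 minutes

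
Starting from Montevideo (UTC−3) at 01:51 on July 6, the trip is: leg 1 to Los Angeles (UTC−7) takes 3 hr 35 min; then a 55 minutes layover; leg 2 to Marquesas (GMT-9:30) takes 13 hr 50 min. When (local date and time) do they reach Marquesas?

13:41 on July 6

Convert departure to UTC: 01:51 + 3:00 = 04:51 UTC on Jul 6.
Add 3 hours 35 minutes leg 1 → 08:26 UTC.
Add 55 minutes layover in Los Angeles → 09:21 UTC.
Add 13 hours and 50 minutes leg 2 → 23:11 UTC.
Marquesas is UTC−9:30, so local arrival = 23:11 − 9:30 = 13:41 on Jul 6.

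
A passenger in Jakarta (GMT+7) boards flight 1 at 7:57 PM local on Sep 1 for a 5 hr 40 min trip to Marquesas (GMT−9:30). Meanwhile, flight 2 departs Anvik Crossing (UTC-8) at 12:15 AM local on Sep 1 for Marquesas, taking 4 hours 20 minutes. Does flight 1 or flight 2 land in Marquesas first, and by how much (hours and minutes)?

Flight 1 in UTC: 7:57 PM − 7:00 = 12:57 PM on Sep 1.
+5 hours 40 minutes → arrive 6:37 PM UTC on Sep 1.
Flight 2 in UTC: 12:15 AM + 8:00 = 8:15 AM on Sep 1.
+4 hours 20 minutes → arrive 12:35 PM UTC on Sep 1.
Flight 2 lands earlier by 6 hours 2 minutes.

the second, by 6 hours 2 minutes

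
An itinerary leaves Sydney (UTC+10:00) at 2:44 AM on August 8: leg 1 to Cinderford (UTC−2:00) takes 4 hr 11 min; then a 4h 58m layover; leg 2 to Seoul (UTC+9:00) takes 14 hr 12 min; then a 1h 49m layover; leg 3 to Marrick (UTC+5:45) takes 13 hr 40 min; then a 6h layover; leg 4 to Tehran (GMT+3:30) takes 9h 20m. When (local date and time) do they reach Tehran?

Convert departure to UTC: 2:44 AM − 10:00 = 4:44 PM UTC on Aug 7.
Add 4 hours 11 minutes leg 1 → 8:55 PM UTC.
Add 4 hours and 58 minutes layover in Cinderford → 1:53 AM UTC (Aug 8).
Add 14 hours and 12 minutes leg 2 → 4:05 PM UTC.
Add 1 hour 49 minutes layover in Seoul → 5:54 PM UTC.
Add 13 hours and 40 minutes leg 3 → 7:34 AM UTC (Aug 9).
Add 6 hours layover in Marrick → 1:34 PM UTC.
Add 9 hours 20 minutes leg 4 → 10:54 PM UTC.
Tehran is UTC+3:30, so local arrival = 10:54 PM + 3:30 = 2:24 AM on Aug 10.

2:24 AM on Aug 10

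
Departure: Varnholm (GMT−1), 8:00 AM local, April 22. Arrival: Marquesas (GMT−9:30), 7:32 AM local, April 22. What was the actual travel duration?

8 hours 2 minutes

Departure in UTC: 8:00 AM + 1:00 = 9:00 AM on Apr 22.
Arrival in UTC: 7:32 AM + 9:30 = 5:02 PM on Apr 22.
Elapsed = 5:02 PM − 9:00 AM = 8 hours 2 minutes.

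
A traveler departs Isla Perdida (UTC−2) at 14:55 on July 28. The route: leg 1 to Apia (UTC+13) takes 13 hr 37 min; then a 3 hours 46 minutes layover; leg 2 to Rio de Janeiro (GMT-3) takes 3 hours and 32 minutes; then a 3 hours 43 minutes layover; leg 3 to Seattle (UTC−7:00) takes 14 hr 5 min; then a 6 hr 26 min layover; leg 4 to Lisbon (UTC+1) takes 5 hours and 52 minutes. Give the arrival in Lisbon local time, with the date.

Convert departure to UTC: 14:55 + 2:00 = 16:55 UTC on Jul 28.
Add 13 hours and 37 minutes leg 1 → 06:32 UTC (Jul 29).
Add 3 hours and 46 minutes layover in Apia → 10:18 UTC.
Add 3 hours 32 minutes leg 2 → 13:50 UTC.
Add 3 hours and 43 minutes layover in Rio de Janeiro → 17:33 UTC.
Add 14 hours and 5 minutes leg 3 → 07:38 UTC (Jul 30).
Add 6 hours 26 minutes layover in Seattle → 14:04 UTC.
Add 5 hours 52 minutes leg 4 → 19:56 UTC.
Lisbon is UTC+1:00, so local arrival = 19:56 + 1:00 = 20:56 on Jul 30.

20:56 on Jul 30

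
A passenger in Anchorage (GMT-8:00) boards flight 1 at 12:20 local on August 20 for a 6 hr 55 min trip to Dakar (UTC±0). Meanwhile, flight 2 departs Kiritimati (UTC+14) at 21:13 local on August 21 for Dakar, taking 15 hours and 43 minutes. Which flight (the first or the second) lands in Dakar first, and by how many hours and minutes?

Flight 1 in UTC: 12:20 + 8:00 = 20:20 on Aug 20.
+6 hours and 55 minutes → arrive 03:15 UTC on Aug 21.
Flight 2 in UTC: 21:13 − 14:00 = 07:13 on Aug 21.
+15 hours and 43 minutes → arrive 22:56 UTC on Aug 21.
Flight 1 lands earlier by 19 hours 41 minutes.

the first, by 19 hours 41 minutes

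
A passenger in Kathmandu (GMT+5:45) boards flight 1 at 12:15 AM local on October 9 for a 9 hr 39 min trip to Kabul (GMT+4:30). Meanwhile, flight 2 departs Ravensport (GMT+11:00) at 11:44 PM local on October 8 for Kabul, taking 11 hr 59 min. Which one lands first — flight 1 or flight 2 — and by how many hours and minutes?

the second, by 3 hours 26 minutes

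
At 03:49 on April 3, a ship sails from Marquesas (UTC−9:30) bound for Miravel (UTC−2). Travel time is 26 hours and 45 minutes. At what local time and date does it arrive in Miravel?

14:04 on April 4

Convert departure to UTC: 03:49 + 9:30 = 13:19 UTC on Apr 3.
Add 26 hours and 45 minutes travel time → 16:04 UTC (Apr 4).
Miravel is UTC−2:00, so local arrival = 16:04 − 2:00 = 14:04 on Apr 4.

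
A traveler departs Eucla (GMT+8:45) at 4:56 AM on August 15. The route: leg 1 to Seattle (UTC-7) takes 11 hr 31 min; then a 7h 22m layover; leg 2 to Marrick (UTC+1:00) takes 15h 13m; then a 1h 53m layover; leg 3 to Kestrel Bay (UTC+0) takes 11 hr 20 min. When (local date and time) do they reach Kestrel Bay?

Convert departure to UTC: 4:56 AM − 8:45 = 8:11 PM UTC on Aug 14.
Add 11 hours and 31 minutes leg 1 → 7:42 AM UTC (Aug 15).
Add 7 hours 22 minutes layover in Seattle → 3:04 PM UTC.
Add 15 hours 13 minutes leg 2 → 6:17 AM UTC (Aug 16).
Add 1 hour and 53 minutes layover in Marrick → 8:10 AM UTC.
Add 11 hours 20 minutes leg 3 → 7:30 PM UTC.
Kestrel Bay is UTC+0, so local arrival is the same: 7:30 PM on Aug 16.

7:30 PM on August 16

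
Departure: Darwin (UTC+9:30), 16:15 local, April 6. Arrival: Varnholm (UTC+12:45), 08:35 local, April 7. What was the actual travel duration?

13 hours 5 minutes

Departure in UTC: 16:15 − 9:30 = 06:45 on Apr 6.
Arrival in UTC: 08:35 − 12:45 = 19:50 on Apr 6.
Elapsed = 19:50 − 06:45 = 13 hours 5 minutes.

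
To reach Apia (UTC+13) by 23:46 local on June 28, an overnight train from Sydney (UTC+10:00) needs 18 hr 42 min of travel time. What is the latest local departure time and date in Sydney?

Target arrival in UTC: 23:46 − 13:00 = 10:46 on Jun 28.
Subtract 18 hours and 42 minutes → departure 16:04 UTC on Jun 27.
Sydney is UTC+10:00: 16:04 + 10:00 = 02:04 on Jun 28.

02:04 on Jun 28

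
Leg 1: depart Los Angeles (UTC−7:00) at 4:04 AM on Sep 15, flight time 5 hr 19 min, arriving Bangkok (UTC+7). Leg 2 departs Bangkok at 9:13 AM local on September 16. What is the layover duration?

9 hours 50 minutes

Convert departure to UTC: 4:04 AM + 7:00 = 11:04 AM UTC on Sep 15.
Add 5 hours 19 minutes flight time → 4:23 PM UTC.
Bangkok is UTC+7:00, so local arrival = 4:23 PM + 7:00 = 11:23 PM on Sep 15.
Layover = 9:13 AM − 11:23 PM (+1 day) = 9 hours 50 minutes.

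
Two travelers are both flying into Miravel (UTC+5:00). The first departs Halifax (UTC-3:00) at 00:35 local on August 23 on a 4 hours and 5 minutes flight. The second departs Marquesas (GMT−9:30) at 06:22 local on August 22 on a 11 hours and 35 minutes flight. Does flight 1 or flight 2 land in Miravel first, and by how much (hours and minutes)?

the second, by 4 hours 13 minutes

Flight 1 in UTC: 00:35 + 3:00 = 03:35 on Aug 23.
+4 hours and 5 minutes → arrive 07:40 UTC on Aug 23.
Flight 2 in UTC: 06:22 + 9:30 = 15:52 on Aug 22.
+11 hours 35 minutes → arrive 03:27 UTC on Aug 23.
Flight 2 lands earlier by 4 hours 13 minutes.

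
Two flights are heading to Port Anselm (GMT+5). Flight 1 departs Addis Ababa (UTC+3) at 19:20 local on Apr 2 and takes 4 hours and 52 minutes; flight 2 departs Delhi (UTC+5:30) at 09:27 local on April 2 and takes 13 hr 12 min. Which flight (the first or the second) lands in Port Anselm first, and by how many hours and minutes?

the second, by 4 hours 3 minutes

Flight 1 in UTC: 19:20 − 3:00 = 16:20 on Apr 2.
+4 hours 52 minutes → arrive 21:12 UTC on Apr 2.
Flight 2 in UTC: 09:27 − 5:30 = 03:57 on Apr 2.
+13 hours and 12 minutes → arrive 17:09 UTC on Apr 2.
Flight 2 lands earlier by 4 hours 3 minutes.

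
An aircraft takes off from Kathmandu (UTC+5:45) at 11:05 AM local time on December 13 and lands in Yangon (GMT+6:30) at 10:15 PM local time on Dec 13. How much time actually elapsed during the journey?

Departure in UTC: 11:05 AM − 5:45 = 5:20 AM on Dec 13.
Arrival in UTC: 10:15 PM − 6:30 = 3:45 PM on Dec 13.
Elapsed = 3:45 PM − 5:20 AM = 10 hours 25 minutes.

10 hours 25 minutes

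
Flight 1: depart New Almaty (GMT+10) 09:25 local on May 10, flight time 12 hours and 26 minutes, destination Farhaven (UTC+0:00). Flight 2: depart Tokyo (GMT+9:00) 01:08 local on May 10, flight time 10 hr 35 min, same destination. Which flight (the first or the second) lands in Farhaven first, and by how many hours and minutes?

the second, by 9 hours 8 minutes

Flight 1 in UTC: 09:25 − 10:00 = 23:25 on May 9.
+12 hours 26 minutes → arrive 11:51 UTC on May 10.
Flight 2 in UTC: 01:08 − 9:00 = 16:08 on May 9.
+10 hours and 35 minutes → arrive 02:43 UTC on May 10.
Flight 2 lands earlier by 9 hours 8 minutes.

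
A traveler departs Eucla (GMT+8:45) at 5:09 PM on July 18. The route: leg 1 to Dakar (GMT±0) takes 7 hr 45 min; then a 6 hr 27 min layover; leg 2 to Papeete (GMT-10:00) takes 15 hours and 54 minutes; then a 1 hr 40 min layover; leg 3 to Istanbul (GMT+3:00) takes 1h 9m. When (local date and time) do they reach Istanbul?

Convert departure to UTC: 5:09 PM − 8:45 = 8:24 AM UTC on Jul 18.
Add 7 hours 45 minutes leg 1 → 4:09 PM UTC.
Add 6 hours 27 minutes layover in Dakar → 10:36 PM UTC.
Add 15 hours and 54 minutes leg 2 → 2:30 PM UTC (Jul 19).
Add 1 hour 40 minutes layover in Papeete → 4:10 PM UTC.
Add 1 hour 9 minutes leg 3 → 5:19 PM UTC.
Istanbul is UTC+3:00, so local arrival = 5:19 PM + 3:00 = 8:19 PM on Jul 19.

8:19 PM on Jul 19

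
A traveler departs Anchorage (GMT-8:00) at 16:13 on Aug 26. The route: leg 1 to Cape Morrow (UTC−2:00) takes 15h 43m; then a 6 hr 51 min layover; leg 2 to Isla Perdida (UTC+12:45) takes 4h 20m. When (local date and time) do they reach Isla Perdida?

15:52 on August 28

Convert departure to UTC: 16:13 + 8:00 = 00:13 UTC on Aug 27.
Add 15 hours 43 minutes leg 1 → 15:56 UTC.
Add 6 hours 51 minutes layover in Cape Morrow → 22:47 UTC.
Add 4 hours and 20 minutes leg 2 → 03:07 UTC (Aug 28).
Isla Perdida is UTC+12:45, so local arrival = 03:07 + 12:45 = 15:52 on Aug 28.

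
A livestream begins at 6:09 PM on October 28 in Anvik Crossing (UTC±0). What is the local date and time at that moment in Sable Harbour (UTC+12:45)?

6:54 AM on Oct 29

Anvik Crossing is UTC+0 so that is 6:09 PM UTC.
Sable Harbour is UTC+12:45: 6:09 PM + 12:45 = 6:54 AM on Oct 29.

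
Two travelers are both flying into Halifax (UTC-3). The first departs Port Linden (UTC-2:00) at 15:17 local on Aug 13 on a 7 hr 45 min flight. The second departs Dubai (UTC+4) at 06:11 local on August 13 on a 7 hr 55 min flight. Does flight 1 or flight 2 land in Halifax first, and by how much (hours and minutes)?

the second, by 14 hours 56 minutes

Flight 1 in UTC: 15:17 + 2:00 = 17:17 on Aug 13.
+7 hours and 45 minutes → arrive 01:02 UTC on Aug 14.
Flight 2 in UTC: 06:11 − 4:00 = 02:11 on Aug 13.
+7 hours 55 minutes → arrive 10:06 UTC on Aug 13.
Flight 2 lands earlier by 14 hours 56 minutes.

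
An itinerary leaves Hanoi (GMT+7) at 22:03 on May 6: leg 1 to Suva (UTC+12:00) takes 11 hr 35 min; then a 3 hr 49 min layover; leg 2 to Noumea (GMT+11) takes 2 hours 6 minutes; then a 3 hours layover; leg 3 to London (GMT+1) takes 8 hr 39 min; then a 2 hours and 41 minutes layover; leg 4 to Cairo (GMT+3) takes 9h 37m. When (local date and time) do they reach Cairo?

Convert departure to UTC: 22:03 − 7:00 = 15:03 UTC on May 6.
Add 11 hours and 35 minutes leg 1 → 02:38 UTC (May 7).
Add 3 hours 49 minutes layover in Suva → 06:27 UTC.
Add 2 hours 6 minutes leg 2 → 08:33 UTC.
Add 3 hours layover in Noumea → 11:33 UTC.
Add 8 hours 39 minutes leg 3 → 20:12 UTC.
Add 2 hours 41 minutes layover in London → 22:53 UTC.
Add 9 hours 37 minutes leg 4 → 08:30 UTC (May 8).
Cairo is UTC+3:00, so local arrival = 08:30 + 3:00 = 11:30 on May 8.

11:30 on May 8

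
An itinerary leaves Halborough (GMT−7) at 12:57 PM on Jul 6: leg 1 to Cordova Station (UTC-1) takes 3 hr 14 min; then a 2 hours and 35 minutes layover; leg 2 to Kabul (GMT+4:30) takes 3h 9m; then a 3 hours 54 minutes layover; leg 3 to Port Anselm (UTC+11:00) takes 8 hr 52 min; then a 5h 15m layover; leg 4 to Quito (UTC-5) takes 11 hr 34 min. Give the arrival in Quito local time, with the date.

5:30 AM on July 8

Convert departure to UTC: 12:57 PM + 7:00 = 7:57 PM UTC on Jul 6.
Add 3 hours and 14 minutes leg 1 → 11:11 PM UTC.
Add 2 hours 35 minutes layover in Cordova Station → 1:46 AM UTC (Jul 7).
Add 3 hours and 9 minutes leg 2 → 4:55 AM UTC.
Add 3 hours 54 minutes layover in Kabul → 8:49 AM UTC.
Add 8 hours and 52 minutes leg 3 → 5:41 PM UTC.
Add 5 hours and 15 minutes layover in Port Anselm → 10:56 PM UTC.
Add 11 hours and 34 minutes leg 4 → 10:30 AM UTC (Jul 8).
Quito is UTC−5:00, so local arrival = 10:30 AM − 5:00 = 5:30 AM on Jul 8.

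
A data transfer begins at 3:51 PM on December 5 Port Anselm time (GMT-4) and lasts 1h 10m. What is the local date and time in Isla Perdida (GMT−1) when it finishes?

8:01 PM on Dec 5

Convert start to UTC: 3:51 PM + 4:00 = 7:51 PM UTC on Dec 5.
Add 1 hour 10 minutes duration → 9:01 PM UTC.
Isla Perdida is UTC−1:00, so local end time = 9:01 PM − 1:00 = 8:01 PM on Dec 5.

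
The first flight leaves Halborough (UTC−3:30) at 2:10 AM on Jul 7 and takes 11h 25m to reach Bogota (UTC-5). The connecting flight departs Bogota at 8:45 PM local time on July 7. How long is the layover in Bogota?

Convert departure to UTC: 2:10 AM + 3:30 = 5:40 AM UTC on Jul 7.
Add 11 hours and 25 minutes flight time → 5:05 PM UTC.
Bogota is UTC−5:00, so local arrival = 5:05 PM − 5:00 = 12:05 PM on Jul 7.
Layover = 8:45 PM − 12:05 PM = 8 hours 40 minutes.

8 hours 40 minutes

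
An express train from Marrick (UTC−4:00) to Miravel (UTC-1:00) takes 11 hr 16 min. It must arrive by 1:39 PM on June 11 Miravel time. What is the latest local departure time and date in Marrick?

Target arrival in UTC: 1:39 PM + 1:00 = 2:39 PM on Jun 11.
Subtract 11 hours 16 minutes → departure 3:23 AM UTC on Jun 11.
Marrick is UTC−4:00: 3:23 AM − 4:00 = 11:23 PM on Jun 10.

11:23 PM on Jun 10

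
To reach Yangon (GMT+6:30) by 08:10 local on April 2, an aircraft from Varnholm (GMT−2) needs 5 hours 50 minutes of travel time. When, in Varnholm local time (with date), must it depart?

17:50 on Apr 1

Target arrival in UTC: 08:10 − 6:30 = 01:40 on Apr 2.
Subtract 5 hours and 50 minutes → departure 19:50 UTC on Apr 1.
Varnholm is UTC−2:00: 19:50 − 2:00 = 17:50 on Apr 1.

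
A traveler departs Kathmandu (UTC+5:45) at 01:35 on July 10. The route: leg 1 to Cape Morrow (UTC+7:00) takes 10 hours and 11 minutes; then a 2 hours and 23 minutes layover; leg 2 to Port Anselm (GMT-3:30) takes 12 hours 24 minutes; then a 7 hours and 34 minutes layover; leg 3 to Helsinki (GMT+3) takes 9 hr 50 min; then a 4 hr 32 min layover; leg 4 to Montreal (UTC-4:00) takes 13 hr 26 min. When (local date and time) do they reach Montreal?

Convert departure to UTC: 01:35 − 5:45 = 19:50 UTC on Jul 9.
Add 10 hours 11 minutes leg 1 → 06:01 UTC (Jul 10).
Add 2 hours and 23 minutes layover in Cape Morrow → 08:24 UTC.
Add 12 hours and 24 minutes leg 2 → 20:48 UTC.
Add 7 hours 34 minutes layover in Port Anselm → 04:22 UTC (Jul 11).
Add 9 hours 50 minutes leg 3 → 14:12 UTC.
Add 4 hours 32 minutes layover in Helsinki → 18:44 UTC.
Add 13 hours and 26 minutes leg 4 → 08:10 UTC (Jul 12).
Montreal is UTC−4:00, so local arrival = 08:10 − 4:00 = 04:10 on Jul 12.

04:10 on Jul 12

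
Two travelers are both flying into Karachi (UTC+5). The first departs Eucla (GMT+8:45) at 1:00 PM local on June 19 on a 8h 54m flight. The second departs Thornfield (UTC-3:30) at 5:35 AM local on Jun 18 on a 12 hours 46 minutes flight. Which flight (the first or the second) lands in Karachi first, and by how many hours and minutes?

the second, by 15 hours 18 minutes

Flight 1 in UTC: 1:00 PM − 8:45 = 4:15 AM on Jun 19.
+8 hours and 54 minutes → arrive 1:09 PM UTC on Jun 19.
Flight 2 in UTC: 5:35 AM + 3:30 = 9:05 AM on Jun 18.
+12 hours 46 minutes → arrive 9:51 PM UTC on Jun 18.
Flight 2 lands earlier by 15 hours 18 minutes.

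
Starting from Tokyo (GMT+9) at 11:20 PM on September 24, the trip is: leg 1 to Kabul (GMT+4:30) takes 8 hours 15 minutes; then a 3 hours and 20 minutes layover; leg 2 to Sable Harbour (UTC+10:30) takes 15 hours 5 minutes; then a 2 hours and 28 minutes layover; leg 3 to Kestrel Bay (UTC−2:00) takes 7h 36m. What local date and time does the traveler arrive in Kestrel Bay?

Convert departure to UTC: 11:20 PM − 9:00 = 2:20 PM UTC on Sep 24.
Add 8 hours 15 minutes leg 1 → 10:35 PM UTC.
Add 3 hours 20 minutes layover in Kabul → 1:55 AM UTC (Sep 25).
Add 15 hours 5 minutes leg 2 → 5:00 PM UTC.
Add 2 hours and 28 minutes layover in Sable Harbour → 7:28 PM UTC.
Add 7 hours 36 minutes leg 3 → 3:04 AM UTC (Sep 26).
Kestrel Bay is UTC−2:00, so local arrival = 3:04 AM − 2:00 = 1:04 AM on Sep 26.

1:04 AM on Sep 26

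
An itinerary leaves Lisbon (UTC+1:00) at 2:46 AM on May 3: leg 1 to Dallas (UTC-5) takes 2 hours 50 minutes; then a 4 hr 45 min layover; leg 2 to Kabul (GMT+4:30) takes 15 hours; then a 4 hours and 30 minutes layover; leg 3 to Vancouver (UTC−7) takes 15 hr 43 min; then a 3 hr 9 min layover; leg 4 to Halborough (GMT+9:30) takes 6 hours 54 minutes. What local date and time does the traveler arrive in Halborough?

4:07 PM on May 5

Convert departure to UTC: 2:46 AM − 1:00 = 1:46 AM UTC on May 3.
Add 2 hours and 50 minutes leg 1 → 4:36 AM UTC.
Add 4 hours and 45 minutes layover in Dallas → 9:21 AM UTC.
Add 15 hours leg 2 → 12:21 AM UTC (May 4).
Add 4 hours 30 minutes layover in Kabul → 4:51 AM UTC.
Add 15 hours and 43 minutes leg 3 → 8:34 PM UTC.
Add 3 hours and 9 minutes layover in Vancouver → 11:43 PM UTC.
Add 6 hours and 54 minutes leg 4 → 6:37 AM UTC (May 5).
Halborough is UTC+9:30, so local arrival = 6:37 AM + 9:30 = 4:07 PM on May 5.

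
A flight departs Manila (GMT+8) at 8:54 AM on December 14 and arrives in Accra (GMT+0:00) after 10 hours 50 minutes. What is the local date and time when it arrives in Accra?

11:44 AM on December 14

Convert departure to UTC: 8:54 AM − 8:00 = 12:54 AM UTC on Dec 14.
Add 10 hours and 50 minutes travel time → 11:44 AM UTC.
Accra is UTC+0, so local arrival is the same: 11:44 AM on Dec 14.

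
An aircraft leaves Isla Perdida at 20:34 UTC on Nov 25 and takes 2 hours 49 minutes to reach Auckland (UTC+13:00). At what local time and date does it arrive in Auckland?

12:23 on Nov 26

Departure is given in UTC: 20:34 on Nov 25.
Add 2 hours and 49 minutes → 23:23 UTC.
Auckland is UTC+13:00: 23:23 + 13:00 = 12:23 on Nov 26.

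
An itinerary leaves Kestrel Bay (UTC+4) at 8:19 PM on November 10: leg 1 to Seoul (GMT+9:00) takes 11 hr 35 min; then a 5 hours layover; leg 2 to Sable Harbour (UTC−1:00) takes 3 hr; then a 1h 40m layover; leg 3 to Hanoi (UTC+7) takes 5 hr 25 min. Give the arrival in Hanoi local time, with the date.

Convert departure to UTC: 8:19 PM − 4:00 = 4:19 PM UTC on Nov 10.
Add 11 hours and 35 minutes leg 1 → 3:54 AM UTC (Nov 11).
Add 5 hours layover in Seoul → 8:54 AM UTC.
Add 3 hours leg 2 → 11:54 AM UTC.
Add 1 hour and 40 minutes layover in Sable Harbour → 1:34 PM UTC.
Add 5 hours and 25 minutes leg 3 → 6:59 PM UTC.
Hanoi is UTC+7:00, so local arrival = 6:59 PM + 7:00 = 1:59 AM on Nov 12.

1:59 AM on November 12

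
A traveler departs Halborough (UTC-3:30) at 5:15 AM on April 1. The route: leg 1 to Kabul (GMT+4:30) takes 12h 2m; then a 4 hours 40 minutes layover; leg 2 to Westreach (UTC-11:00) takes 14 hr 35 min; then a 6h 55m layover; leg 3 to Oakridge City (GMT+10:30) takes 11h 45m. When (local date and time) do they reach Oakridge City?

Convert departure to UTC: 5:15 AM + 3:30 = 8:45 AM UTC on Apr 1.
Add 12 hours 2 minutes leg 1 → 8:47 PM UTC.
Add 4 hours 40 minutes layover in Kabul → 1:27 AM UTC (Apr 2).
Add 14 hours 35 minutes leg 2 → 4:02 PM UTC.
Add 6 hours 55 minutes layover in Westreach → 10:57 PM UTC.
Add 11 hours 45 minutes leg 3 → 10:42 AM UTC (Apr 3).
Oakridge City is UTC+10:30, so local arrival = 10:42 AM + 10:30 = 9:12 PM on Apr 3.

9:12 PM on April 3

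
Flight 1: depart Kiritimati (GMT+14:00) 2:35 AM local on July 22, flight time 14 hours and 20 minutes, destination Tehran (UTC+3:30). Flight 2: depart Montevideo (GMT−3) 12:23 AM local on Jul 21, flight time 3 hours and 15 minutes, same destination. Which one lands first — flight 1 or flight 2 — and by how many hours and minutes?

Flight 1 in UTC: 2:35 AM − 14:00 = 12:35 PM on Jul 21.
+14 hours and 20 minutes → arrive 2:55 AM UTC on Jul 22.
Flight 2 in UTC: 12:23 AM + 3:00 = 3:23 AM on Jul 21.
+3 hours and 15 minutes → arrive 6:38 AM UTC on Jul 21.
Flight 2 lands earlier by 20 hours 17 minutes.

the second, by 20 hours 17 minutes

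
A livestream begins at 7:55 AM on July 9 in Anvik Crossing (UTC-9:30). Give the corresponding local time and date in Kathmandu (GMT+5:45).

Kathmandu is 15:15 ahead of Anvik Crossing.
Shift by the zone difference: 7:55 AM + 15:15 = 11:10 PM on Jul 9 in Kathmandu.

11:10 PM on Jul 9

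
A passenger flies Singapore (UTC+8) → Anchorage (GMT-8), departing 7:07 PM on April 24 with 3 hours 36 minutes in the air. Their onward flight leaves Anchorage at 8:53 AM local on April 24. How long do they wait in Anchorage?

Convert departure to UTC: 7:07 PM − 8:00 = 11:07 AM UTC on Apr 24.
Add 3 hours and 36 minutes flight time → 2:43 PM UTC.
Anchorage is UTC−8:00, so local arrival = 2:43 PM − 8:00 = 6:43 AM on Apr 24.
Layover = 8:53 AM − 6:43 AM = 2 hours 10 minutes.

2 hours 10 minutes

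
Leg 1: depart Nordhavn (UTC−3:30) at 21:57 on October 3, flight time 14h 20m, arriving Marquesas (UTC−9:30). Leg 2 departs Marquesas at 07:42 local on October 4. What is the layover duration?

1 hour 25 minutes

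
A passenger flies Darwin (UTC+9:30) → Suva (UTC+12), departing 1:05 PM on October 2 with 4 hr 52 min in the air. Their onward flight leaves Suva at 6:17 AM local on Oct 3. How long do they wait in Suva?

9 hours 50 minutes

Convert departure to UTC: 1:05 PM − 9:30 = 3:35 AM UTC on Oct 2.
Add 4 hours 52 minutes flight time → 8:27 AM UTC.
Suva is UTC+12:00, so local arrival = 8:27 AM + 12:00 = 8:27 PM on Oct 2.
Layover = 6:17 AM − 8:27 PM (+1 day) = 9 hours 50 minutes.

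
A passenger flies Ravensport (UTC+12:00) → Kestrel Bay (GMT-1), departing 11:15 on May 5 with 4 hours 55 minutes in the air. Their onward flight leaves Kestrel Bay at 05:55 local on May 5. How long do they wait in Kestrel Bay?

Convert departure to UTC: 11:15 − 12:00 = 23:15 UTC on May 4.
Add 4 hours 55 minutes flight time → 04:10 UTC (May 5).
Kestrel Bay is UTC−1:00, so local arrival = 04:10 − 1:00 = 03:10 on May 5.
Layover = 05:55 − 03:10 = 2 hours 45 minutes.

2 hours 45 minutes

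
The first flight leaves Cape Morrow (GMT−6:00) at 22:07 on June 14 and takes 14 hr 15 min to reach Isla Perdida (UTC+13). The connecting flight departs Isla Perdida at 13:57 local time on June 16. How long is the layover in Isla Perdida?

Convert departure to UTC: 22:07 + 6:00 = 04:07 UTC on Jun 15.
Add 14 hours and 15 minutes flight time → 18:22 UTC.
Isla Perdida is UTC+13:00, so local arrival = 18:22 + 13:00 = 07:22 on Jun 16.
Layover = 13:57 − 07:22 = 6 hours 35 minutes.

6 hours 35 minutes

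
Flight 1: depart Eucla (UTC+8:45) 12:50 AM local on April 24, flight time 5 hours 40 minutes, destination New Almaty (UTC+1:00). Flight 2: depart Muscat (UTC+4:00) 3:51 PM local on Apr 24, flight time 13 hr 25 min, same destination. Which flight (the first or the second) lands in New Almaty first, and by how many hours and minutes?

Flight 1 in UTC: 12:50 AM − 8:45 = 4:05 PM on Apr 23.
+5 hours and 40 minutes → arrive 9:45 PM UTC on Apr 23.
Flight 2 in UTC: 3:51 PM − 4:00 = 11:51 AM on Apr 24.
+13 hours and 25 minutes → arrive 1:16 AM UTC on Apr 25.
Flight 1 lands earlier by 27 hours 31 minutes.

the first, by 27 hours 31 minutes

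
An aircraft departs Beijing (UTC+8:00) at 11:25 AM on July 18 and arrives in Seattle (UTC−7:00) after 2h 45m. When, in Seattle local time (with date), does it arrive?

11:10 PM on Jul 17

Convert departure to UTC: 11:25 AM − 8:00 = 3:25 AM UTC on Jul 18.
Add 2 hours and 45 minutes travel time → 6:10 AM UTC.
Seattle is UTC−7:00, so local arrival = 6:10 AM − 7:00 = 11:10 PM on Jul 17.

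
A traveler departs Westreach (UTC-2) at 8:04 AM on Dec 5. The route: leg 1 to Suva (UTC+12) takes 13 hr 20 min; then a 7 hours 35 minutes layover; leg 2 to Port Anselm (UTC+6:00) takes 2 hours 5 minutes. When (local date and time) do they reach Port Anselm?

3:04 PM on December 6

Convert departure to UTC: 8:04 AM + 2:00 = 10:04 AM UTC on Dec 5.
Add 13 hours and 20 minutes leg 1 → 11:24 PM UTC.
Add 7 hours and 35 minutes layover in Suva → 6:59 AM UTC (Dec 6).
Add 2 hours 5 minutes leg 2 → 9:04 AM UTC.
Port Anselm is UTC+6:00, so local arrival = 9:04 AM + 6:00 = 3:04 PM on Dec 6.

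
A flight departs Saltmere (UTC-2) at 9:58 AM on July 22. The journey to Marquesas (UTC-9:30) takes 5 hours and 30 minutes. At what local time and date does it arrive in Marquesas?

7:58 AM on July 22

Marquesas is 7:30 behind Saltmere.
After 5 hours and 30 minutes it is 3:28 PM in Saltmere.
Shift by the zone difference: 3:28 PM − 7:30 = 7:58 AM on Jul 22 in Marquesas.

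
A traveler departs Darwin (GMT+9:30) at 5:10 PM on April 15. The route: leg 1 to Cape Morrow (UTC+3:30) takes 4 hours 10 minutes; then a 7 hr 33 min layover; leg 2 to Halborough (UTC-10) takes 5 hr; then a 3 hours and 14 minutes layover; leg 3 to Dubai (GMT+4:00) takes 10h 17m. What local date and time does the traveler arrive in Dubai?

5:54 PM on April 16

Convert departure to UTC: 5:10 PM − 9:30 = 7:40 AM UTC on Apr 15.
Add 4 hours 10 minutes leg 1 → 11:50 AM UTC.
Add 7 hours and 33 minutes layover in Cape Morrow → 7:23 PM UTC.
Add 5 hours leg 2 → 12:23 AM UTC (Apr 16).
Add 3 hours 14 minutes layover in Halborough → 3:37 AM UTC.
Add 10 hours and 17 minutes leg 3 → 1:54 PM UTC.
Dubai is UTC+4:00, so local arrival = 1:54 PM + 4:00 = 5:54 PM on Apr 16.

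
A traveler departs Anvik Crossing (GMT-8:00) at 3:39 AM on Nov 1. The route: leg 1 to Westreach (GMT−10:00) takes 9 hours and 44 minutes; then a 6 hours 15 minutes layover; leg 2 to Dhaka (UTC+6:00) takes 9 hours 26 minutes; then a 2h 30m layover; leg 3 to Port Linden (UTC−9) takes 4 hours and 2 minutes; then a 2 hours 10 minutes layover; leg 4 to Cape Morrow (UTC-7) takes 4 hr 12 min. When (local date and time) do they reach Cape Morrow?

Convert departure to UTC: 3:39 AM + 8:00 = 11:39 AM UTC on Nov 1.
Add 9 hours 44 minutes leg 1 → 9:23 PM UTC.
Add 6 hours 15 minutes layover in Westreach → 3:38 AM UTC (Nov 2).
Add 9 hours 26 minutes leg 2 → 1:04 PM UTC.
Add 2 hours and 30 minutes layover in Dhaka → 3:34 PM UTC.
Add 4 hours and 2 minutes leg 3 → 7:36 PM UTC.
Add 2 hours and 10 minutes layover in Port Linden → 9:46 PM UTC.
Add 4 hours 12 minutes leg 4 → 1:58 AM UTC (Nov 3).
Cape Morrow is UTC−7:00, so local arrival = 1:58 AM − 7:00 = 6:58 PM on Nov 2.

6:58 PM on November 2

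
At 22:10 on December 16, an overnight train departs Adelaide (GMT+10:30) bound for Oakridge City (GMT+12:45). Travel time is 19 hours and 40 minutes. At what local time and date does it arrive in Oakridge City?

Oakridge City is 2:15 ahead of Adelaide.
After 19 hours 40 minutes it is 17:50 (Dec 17) in Adelaide.
Shift by the zone difference: 17:50 + 2:15 = 20:05 on Dec 17 in Oakridge City.

20:05 on December 17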